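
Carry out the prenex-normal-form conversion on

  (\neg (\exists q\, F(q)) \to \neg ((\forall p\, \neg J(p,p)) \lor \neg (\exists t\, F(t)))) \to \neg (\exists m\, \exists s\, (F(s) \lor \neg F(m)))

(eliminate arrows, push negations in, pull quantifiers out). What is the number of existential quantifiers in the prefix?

0

First replace A → B with ¬A ∨ B.
  \neg (\neg \neg (\exists q\, F(q)) \lor \neg ((\forall p\, \neg J(p,p)) \lor \neg (\exists t\, F(t)))) \lor \neg (\exists m\, \exists s\, (F(s) \lor \neg F(m)))
Push ¬ through the quantifiers and connectives to reach negation normal form:
  (\forall q\, \neg F(q)) \land ((\forall p\, \neg J(p,p)) \lor (\forall t\, \neg F(t))) \lor (\forall m\, \forall s\, (\neg F(s) \land F(m)))
All bound variables are already distinct, so no renaming is needed.
Finally move all quantifiers to the prefix:
  \forall q\, \forall p\, \forall t\, \forall m\, \forall s\, (\neg F(q) \land (\neg J(p,p) \lor \neg F(t)) \lor \neg F(s) \land F(m))
The prefix is \forall q \forall p \forall t \forall m \forall s: 5 universal, 0 existential.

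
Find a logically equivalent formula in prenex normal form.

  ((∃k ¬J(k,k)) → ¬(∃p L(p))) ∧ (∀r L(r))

∀k ∀p ∀r ((J(k,k) ∨ ¬L(p)) ∧ L(r))

Eliminate → and ↔ using ¬ and ∨.
  (¬(∃k ¬J(k,k)) ∨ ¬(∃p L(p))) ∧ (∀r L(r))
Push ¬ through the quantifiers and connectives to reach negation normal form:
  ((∀k J(k,k)) ∨ (∀p ¬L(p))) ∧ (∀r L(r))
All bound variables are already distinct, so no renaming is needed.
Extract every quantifier outward, since the variables are now distinct and don't occur free across branches:
  ∀k ∀p ∀r ((J(k,k) ∨ ¬L(p)) ∧ L(r))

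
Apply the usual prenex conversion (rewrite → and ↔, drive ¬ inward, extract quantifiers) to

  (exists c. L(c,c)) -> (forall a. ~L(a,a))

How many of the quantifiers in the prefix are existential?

0

Rewrite implications/biconditionals: A → B as ¬A ∨ B.
  ~(exists c. L(c,c)) | (forall a. ~L(a,a))
Move each ¬ inward, flipping quantifiers it crosses:
  (forall c. ~L(c,c)) | (forall a. ~L(a,a))
Extract every quantifier outward, since the variables are now distinct and don't occur free across branches:
  forall c. forall a. (~L(c,c) | ~L(a,a))
The prefix is forall c forall a: 2 universal, 0 existential.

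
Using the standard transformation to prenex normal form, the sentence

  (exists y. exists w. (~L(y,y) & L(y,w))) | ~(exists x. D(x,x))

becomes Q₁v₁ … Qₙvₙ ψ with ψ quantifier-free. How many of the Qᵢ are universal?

1

Move each ¬ inward, flipping quantifiers it crosses:
  (exists y. exists w. (~L(y,y) & L(y,w))) | (forall x. ~D(x,x))
Pull the quantifiers to the front (each side's bound variable is not free in the other side):
  exists y. exists w. forall x. (~L(y,y) & L(y,w) | ~D(x,x))
The prefix is exists y exists w forall x: 1 universal, 2 existential.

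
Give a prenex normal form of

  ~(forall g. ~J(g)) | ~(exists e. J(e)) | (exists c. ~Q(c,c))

Push ¬ through the quantifiers and connectives to reach negation normal form:
  (exists g. J(g)) | (forall e. ~J(e)) | (exists c. ~Q(c,c))
Finally move all quantifiers to the prefix:
  exists g. forall e. exists c. (J(g) | ~J(e) | ~Q(c,c))

exists g. forall e. exists c. (J(g) | ~J(e) | ~Q(c,c))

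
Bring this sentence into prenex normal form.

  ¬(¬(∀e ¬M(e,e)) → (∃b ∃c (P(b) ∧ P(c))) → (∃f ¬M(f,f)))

∃e ∃b ∃c ∀f (M(e,e) ∧ P(b) ∧ P(c) ∧ M(f,f))

First replace A → B with ¬A ∨ B.
  ¬(¬¬(∀e ¬M(e,e)) ∨ ¬(∃b ∃c (P(b) ∧ P(c))) ∨ (∃f ¬M(f,f)))
Push ¬ through the quantifiers and connectives to reach negation normal form:
  (∃e M(e,e)) ∧ (∃b ∃c (P(b) ∧ P(c))) ∧ (∀f M(f,f))
Finally move all quantifiers to the prefix:
  ∃e ∃b ∃c ∀f (M(e,e) ∧ P(b) ∧ P(c) ∧ M(f,f))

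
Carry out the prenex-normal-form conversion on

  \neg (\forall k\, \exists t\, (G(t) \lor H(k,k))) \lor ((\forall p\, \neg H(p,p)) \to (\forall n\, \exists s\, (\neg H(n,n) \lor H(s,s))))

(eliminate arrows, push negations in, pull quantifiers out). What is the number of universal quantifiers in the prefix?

Rewrite implications/biconditionals: A → B as ¬A ∨ B.
  \neg (\forall k\, \exists t\, (G(t) \lor H(k,k))) \lor \neg (\forall p\, \neg H(p,p)) \lor (\forall n\, \exists s\, (\neg H(n,n) \lor H(s,s)))
Move each ¬ inward, flipping quantifiers it crosses:
  (\exists k\, \forall t\, (\neg G(t) \land \neg H(k,k))) \lor (\exists p\, H(p,p)) \lor (\forall n\, \exists s\, (\neg H(n,n) \lor H(s,s)))
All bound variables are already distinct, so no renaming is needed.
Extract every quantifier outward, since the variables are now distinct and don't occur free across branches:
  \exists k\, \forall t\, \exists p\, \forall n\, \exists s\, (\neg G(t) \land \neg H(k,k) \lor H(p,p) \lor \neg H(n,n) \lor H(s,s))
The prefix is \exists k \forall t \exists p \forall n \exists s: 2 universal, 3 existential.

2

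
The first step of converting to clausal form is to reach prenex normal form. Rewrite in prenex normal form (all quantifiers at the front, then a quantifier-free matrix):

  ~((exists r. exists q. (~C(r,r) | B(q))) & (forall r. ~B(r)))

forall r. forall q. exists y. (C(r,r) & ~B(q) | B(y))

Push ¬ through the quantifiers and connectives to reach negation normal form:
  (forall r. forall q. (C(r,r) & ~B(q))) | (exists r. B(r))
Give each quantifier a distinct variable: r↦y.
  (forall r. forall q. (C(r,r) & ~B(q))) | (exists y. B(y))
Pull the quantifiers to the front (each side's bound variable is not free in the other side):
  forall r. forall q. exists y. (C(r,r) & ~B(q) | B(y))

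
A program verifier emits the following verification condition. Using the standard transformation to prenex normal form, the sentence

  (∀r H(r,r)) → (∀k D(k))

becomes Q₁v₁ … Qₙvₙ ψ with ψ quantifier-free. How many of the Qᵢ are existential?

Eliminate → and ↔ using ¬ and ∨.
  ¬(∀r H(r,r)) ∨ (∀k D(k))
Push ¬ through the quantifiers and connectives to reach negation normal form:
  (∃r ¬H(r,r)) ∨ (∀k D(k))
All bound variables are already distinct, so no renaming is needed.
Pull the quantifiers to the front (each side's bound variable is not free in the other side):
  ∃r ∀k (¬H(r,r) ∨ D(k))
The prefix is ∃r ∀k: 1 universal, 1 existential.

1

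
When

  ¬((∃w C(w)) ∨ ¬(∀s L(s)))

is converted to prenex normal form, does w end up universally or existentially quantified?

Drive negations inward (¬∀x A ≡ ∃x ¬A, ¬∃x A ≡ ∀x ¬A, De Morgan for ∧/∨):
  (∀w ¬C(w)) ∧ (∀s L(s))
All bound variables are already distinct, so no renaming is needed.
Extract every quantifier outward, since the variables are now distinct and don't occur free across branches:
  ∀w ∀s (¬C(w) ∧ L(s))
The quantifier ∃w sits under an odd number of negations, so it flips to ∀w.

universal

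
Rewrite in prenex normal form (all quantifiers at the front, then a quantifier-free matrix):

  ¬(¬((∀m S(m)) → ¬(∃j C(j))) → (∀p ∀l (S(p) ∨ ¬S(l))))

∀m ∃j ∃p ∃l (S(m) ∧ C(j) ∧ ¬S(p) ∧ S(l))

Eliminate → and ↔ using ¬ and ∨.
  ¬(¬¬(¬(∀m S(m)) ∨ ¬(∃j C(j))) ∨ (∀p ∀l (S(p) ∨ ¬S(l))))
Drive negations inward (¬∀x A ≡ ∃x ¬A, ¬∃x A ≡ ∀x ¬A, De Morgan for ∧/∨):
  (∀m S(m)) ∧ (∃j C(j)) ∧ (∃p ∃l (¬S(p) ∧ S(l)))
Finally move all quantifiers to the prefix:
  ∀m ∃j ∃p ∃l (S(m) ∧ C(j) ∧ ¬S(p) ∧ S(l))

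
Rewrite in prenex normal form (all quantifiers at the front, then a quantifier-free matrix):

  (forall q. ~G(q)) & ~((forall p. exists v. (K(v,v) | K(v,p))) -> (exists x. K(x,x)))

forall q. forall p. exists v. forall x. (~G(q) & (K(v,v) | K(v,p)) & ~K(x,x))

Eliminate → and ↔ using ¬ and ∨.
  (forall q. ~G(q)) & ~(~(forall p. exists v. (K(v,v) | K(v,p))) | (exists x. K(x,x)))
Move each ¬ inward, flipping quantifiers it crosses:
  (forall q. ~G(q)) & (forall p. exists v. (K(v,v) | K(v,p))) & (forall x. ~K(x,x))
All bound variables are already distinct, so no renaming is needed.
Extract every quantifier outward, since the variables are now distinct and don't occur free across branches:
  forall q. forall p. exists v. forall x. (~G(q) & (K(v,v) | K(v,p)) & ~K(x,x))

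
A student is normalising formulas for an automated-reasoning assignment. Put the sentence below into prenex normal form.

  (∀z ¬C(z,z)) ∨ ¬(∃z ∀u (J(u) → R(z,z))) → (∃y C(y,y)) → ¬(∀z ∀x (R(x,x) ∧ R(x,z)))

∃z ∃s ∀u ∀y ∃p ∃x (C(z,z) ∧ (¬J(u) ∨ R(s,s)) ∨ ¬C(y,y) ∨ ¬R(x,x) ∨ ¬R(x,p))

Rewrite implications/biconditionals: A → B as ¬A ∨ B.
  ¬((∀z ¬C(z,z)) ∨ ¬(∃z ∀u (¬J(u) ∨ R(z,z)))) ∨ ¬(∃y C(y,y)) ∨ ¬(∀z ∀x (R(x,x) ∧ R(x,z)))
Drive negations inward (¬∀x A ≡ ∃x ¬A, ¬∃x A ≡ ∀x ¬A, De Morgan for ∧/∨):
  (∃z C(z,z)) ∧ (∃z ∀u (¬J(u) ∨ R(z,z))) ∨ (∀y ¬C(y,y)) ∨ (∃z ∃x (¬R(x,x) ∨ ¬R(x,z)))
Standardize variables apart so no two quantifiers bind the same name: z↦s, z↦p.
  (∃z C(z,z)) ∧ (∃s ∀u (¬J(u) ∨ R(s,s))) ∨ (∀y ¬C(y,y)) ∨ (∃p ∃x (¬R(x,x) ∨ ¬R(x,p)))
Pull the quantifiers to the front (each side's bound variable is not free in the other side):
  ∃z ∃s ∀u ∀y ∃p ∃x (C(z,z) ∧ (¬J(u) ∨ R(s,s)) ∨ ¬C(y,y) ∨ ¬R(x,x) ∨ ¬R(x,p))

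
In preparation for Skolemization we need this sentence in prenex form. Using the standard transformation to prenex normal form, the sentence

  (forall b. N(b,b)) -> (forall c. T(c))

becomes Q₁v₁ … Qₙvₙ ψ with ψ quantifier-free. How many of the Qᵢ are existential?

Eliminate → and ↔ using ¬ and ∨.
  ~(forall b. N(b,b)) | (forall c. T(c))
Move each ¬ inward, flipping quantifiers it crosses:
  (exists b. ~N(b,b)) | (forall c. T(c))
Extract every quantifier outward, since the variables are now distinct and don't occur free across branches:
  exists b. forall c. (~N(b,b) | T(c))
The prefix is exists b forall c: 1 universal, 1 existential.

1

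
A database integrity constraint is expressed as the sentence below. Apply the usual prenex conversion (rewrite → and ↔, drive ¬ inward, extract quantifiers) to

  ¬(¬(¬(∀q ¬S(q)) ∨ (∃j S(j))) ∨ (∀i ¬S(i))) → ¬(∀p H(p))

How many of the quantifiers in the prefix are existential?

1

Eliminate → and ↔ using ¬ and ∨.
  ¬¬(¬(¬(∀q ¬S(q)) ∨ (∃j S(j))) ∨ (∀i ¬S(i))) ∨ ¬(∀p H(p))
Drive negations inward (¬∀x A ≡ ∃x ¬A, ¬∃x A ≡ ∀x ¬A, De Morgan for ∧/∨):
  (∀q ¬S(q)) ∧ (∀j ¬S(j)) ∨ (∀i ¬S(i)) ∨ (∃p ¬H(p))
All bound variables are already distinct, so no renaming is needed.
Extract every quantifier outward, since the variables are now distinct and don't occur free across branches:
  ∀q ∀j ∀i ∃p (¬S(q) ∧ ¬S(j) ∨ ¬S(i) ∨ ¬H(p))
The prefix is ∀q ∀j ∀i ∃p: 3 universal, 1 existential.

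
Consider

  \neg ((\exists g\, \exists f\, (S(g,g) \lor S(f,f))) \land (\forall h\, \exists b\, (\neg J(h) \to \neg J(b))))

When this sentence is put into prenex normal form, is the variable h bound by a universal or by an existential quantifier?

First replace A → B with ¬A ∨ B.
  \neg ((\exists g\, \exists f\, (S(g,g) \lor S(f,f))) \land (\forall h\, \exists b\, (\neg \neg J(h) \lor \neg J(b))))
Move each ¬ inward, flipping quantifiers it crosses:
  (\forall g\, \forall f\, (\neg S(g,g) \land \neg S(f,f))) \lor (\exists h\, \forall b\, (\neg J(h) \land J(b)))
All bound variables are already distinct, so no renaming is needed.
Extract every quantifier outward, since the variables are now distinct and don't occur free across branches:
  \forall g\, \forall f\, \exists h\, \forall b\, (\neg S(g,g) \land \neg S(f,f) \lor \neg J(h) \land J(b))
The quantifier \forall h sits under an odd number of negations (counting the antecedent side of each →), so it flips to \exists h.

existential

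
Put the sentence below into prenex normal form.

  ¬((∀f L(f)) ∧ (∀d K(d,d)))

∃f ∃d (¬L(f) ∨ ¬K(d,d))

Push ¬ through the quantifiers and connectives to reach negation normal form:
  (∃f ¬L(f)) ∨ (∃d ¬K(d,d))
Finally move all quantifiers to the prefix:
  ∃f ∃d (¬L(f) ∨ ¬K(d,d))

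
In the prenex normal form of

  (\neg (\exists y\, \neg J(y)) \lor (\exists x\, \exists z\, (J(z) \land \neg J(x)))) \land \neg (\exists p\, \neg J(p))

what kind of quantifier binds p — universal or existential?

universal

Drive negations inward (¬∀x A ≡ ∃x ¬A, ¬∃x A ≡ ∀x ¬A, De Morgan for ∧/∨):
  ((\forall y\, J(y)) \lor (\exists x\, \exists z\, (J(z) \land \neg J(x)))) \land (\forall p\, J(p))
Pull the quantifiers to the front (each side's bound variable is not free in the other side):
  \forall y\, \exists x\, \exists z\, \forall p\, ((J(y) \lor J(z) \land \neg J(x)) \land J(p))
The quantifier \exists p sits under an odd number of negations, so it flips to \forall p.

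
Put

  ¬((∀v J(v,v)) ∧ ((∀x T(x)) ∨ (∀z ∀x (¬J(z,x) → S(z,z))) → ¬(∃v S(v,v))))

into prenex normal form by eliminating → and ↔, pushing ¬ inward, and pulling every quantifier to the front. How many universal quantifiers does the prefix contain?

3

Eliminate → and ↔ using ¬ and ∨.
  ¬((∀v J(v,v)) ∧ (¬((∀x T(x)) ∨ (∀z ∀x (¬¬J(z,x) ∨ S(z,z)))) ∨ ¬(∃v S(v,v))))
Push ¬ through the quantifiers and connectives to reach negation normal form:
  (∃v ¬J(v,v)) ∨ ((∀x T(x)) ∨ (∀z ∀x (J(z,x) ∨ S(z,z)))) ∧ (∃v S(v,v))
Rename bound variables to avoid capture: x↦q, v↦c.
  (∃v ¬J(v,v)) ∨ ((∀x T(x)) ∨ (∀z ∀q (J(z,q) ∨ S(z,z)))) ∧ (∃c S(c,c))
Pull the quantifiers to the front (each side's bound variable is not free in the other side):
  ∃v ∀x ∀z ∀q ∃c (¬J(v,v) ∨ (T(x) ∨ J(z,q) ∨ S(z,z)) ∧ S(c,c))
The prefix is ∃v ∀x ∀z ∀q ∃c: 3 universal, 2 existential.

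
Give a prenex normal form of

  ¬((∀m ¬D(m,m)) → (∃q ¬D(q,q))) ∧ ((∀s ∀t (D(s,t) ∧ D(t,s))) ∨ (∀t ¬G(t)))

First replace A → B with ¬A ∨ B.
  ¬(¬(∀m ¬D(m,m)) ∨ (∃q ¬D(q,q))) ∧ ((∀s ∀t (D(s,t) ∧ D(t,s))) ∨ (∀t ¬G(t)))
Push ¬ through the quantifiers and connectives to reach negation normal form:
  (∀m ¬D(m,m)) ∧ (∀q D(q,q)) ∧ ((∀s ∀t (D(s,t) ∧ D(t,s))) ∨ (∀t ¬G(t)))
Rename bound variables to avoid capture: t↦y1.
  (∀m ¬D(m,m)) ∧ (∀q D(q,q)) ∧ ((∀s ∀t (D(s,t) ∧ D(t,s))) ∨ (∀y1 ¬G(y1)))
Pull the quantifiers to the front (each side's bound variable is not free in the other side):
  ∀m ∀q ∀s ∀t ∀y1 (¬D(m,m) ∧ D(q,q) ∧ (D(s,t) ∧ D(t,s) ∨ ¬G(y1)))

∀m ∀q ∀s ∀t ∀y1 (¬D(m,m) ∧ D(q,q) ∧ (D(s,t) ∧ D(t,s) ∨ ¬G(y1)))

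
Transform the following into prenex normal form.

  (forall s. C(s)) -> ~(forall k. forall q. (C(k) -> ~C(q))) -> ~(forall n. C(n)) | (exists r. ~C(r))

exists s. forall k. forall q. exists n. exists r. (~C(s) | ~C(k) | ~C(q) | ~C(n) | ~C(r))

Rewrite implications/biconditionals: A → B as ¬A ∨ B.
  ~(forall s. C(s)) | ~~(forall k. forall q. (~C(k) | ~C(q))) | ~(forall n. C(n)) | (exists r. ~C(r))
Drive negations inward (¬∀x A ≡ ∃x ¬A, ¬∃x A ≡ ∀x ¬A, De Morgan for ∧/∨):
  (exists s. ~C(s)) | (forall k. forall q. (~C(k) | ~C(q))) | (exists n. ~C(n)) | (exists r. ~C(r))
Extract every quantifier outward, since the variables are now distinct and don't occur free across branches:
  exists s. forall k. forall q. exists n. exists r. (~C(s) | ~C(k) | ~C(q) | ~C(n) | ~C(r))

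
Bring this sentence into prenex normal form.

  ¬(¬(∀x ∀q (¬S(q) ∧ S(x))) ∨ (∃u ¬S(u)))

Move each ¬ inward, flipping quantifiers it crosses:
  (∀x ∀q (¬S(q) ∧ S(x))) ∧ (∀u S(u))
All bound variables are already distinct, so no renaming is needed.
Finally move all quantifiers to the prefix:
  ∀x ∀q ∀u (¬S(q) ∧ S(x) ∧ S(u))

∀x ∀q ∀u (¬S(q) ∧ S(x) ∧ S(u))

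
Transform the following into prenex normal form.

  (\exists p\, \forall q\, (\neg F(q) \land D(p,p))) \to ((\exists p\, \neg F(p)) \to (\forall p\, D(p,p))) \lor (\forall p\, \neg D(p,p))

First replace A → B with ¬A ∨ B.
  \neg (\exists p\, \forall q\, (\neg F(q) \land D(p,p))) \lor \neg (\exists p\, \neg F(p)) \lor (\forall p\, D(p,p)) \lor (\forall p\, \neg D(p,p))
Move each ¬ inward, flipping quantifiers it crosses:
  (\forall p\, \exists q\, (F(q) \lor \neg D(p,p))) \lor (\forall p\, F(p)) \lor (\forall p\, D(p,p)) \lor (\forall p\, \neg D(p,p))
Rename bound variables to avoid capture: p↦w, p↦v1, p↦a.
  (\forall p\, \exists q\, (F(q) \lor \neg D(p,p))) \lor (\forall w\, F(w)) \lor (\forall v1\, D(v1,v1)) \lor (\forall a\, \neg D(a,a))
Pull the quantifiers to the front (each side's bound variable is not free in the other side):
  \forall p\, \exists q\, \forall w\, \forall v1\, \forall a\, (F(q) \lor \neg D(p,p) \lor F(w) \lor D(v1,v1) \lor \neg D(a,a))

\forall p\, \exists q\, \forall w\, \forall v1\, \forall a\, (F(q) \lor \neg D(p,p) \lor F(w) \lor D(v1,v1) \lor \neg D(a,a))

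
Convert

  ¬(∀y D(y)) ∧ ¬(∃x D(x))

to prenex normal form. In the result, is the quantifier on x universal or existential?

Drive negations inward (¬∀x A ≡ ∃x ¬A, ¬∃x A ≡ ∀x ¬A, De Morgan for ∧/∨):
  (∃y ¬D(y)) ∧ (∀x ¬D(x))
Pull the quantifiers to the front (each side's bound variable is not free in the other side):
  ∃y ∀x (¬D(y) ∧ ¬D(x))
The quantifier ∃x sits under an odd number of negations, so it flips to ∀x.

universal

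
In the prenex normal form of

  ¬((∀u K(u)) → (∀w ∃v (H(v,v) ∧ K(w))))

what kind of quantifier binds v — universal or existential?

universal

Rewrite implications/biconditionals: A → B as ¬A ∨ B.
  ¬(¬(∀u K(u)) ∨ (∀w ∃v (H(v,v) ∧ K(w))))
Push ¬ through the quantifiers and connectives to reach negation normal form:
  (∀u K(u)) ∧ (∃w ∀v (¬H(v,v) ∨ ¬K(w)))
All bound variables are already distinct, so no renaming is needed.
Extract every quantifier outward, since the variables are now distinct and don't occur free across branches:
  ∀u ∃w ∀v (K(u) ∧ (¬H(v,v) ∨ ¬K(w)))
The quantifier ∃v sits under an odd number of negations (counting the antecedent side of each →), so it flips to ∀v.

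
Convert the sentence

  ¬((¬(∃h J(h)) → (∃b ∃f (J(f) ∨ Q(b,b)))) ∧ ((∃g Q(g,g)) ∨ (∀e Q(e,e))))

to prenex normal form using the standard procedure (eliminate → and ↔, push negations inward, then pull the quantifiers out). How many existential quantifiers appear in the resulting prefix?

1

Rewrite implications/biconditionals: A → B as ¬A ∨ B.
  ¬((¬¬(∃h J(h)) ∨ (∃b ∃f (J(f) ∨ Q(b,b)))) ∧ ((∃g Q(g,g)) ∨ (∀e Q(e,e))))
Move each ¬ inward, flipping quantifiers it crosses:
  (∀h ¬J(h)) ∧ (∀b ∀f (¬J(f) ∧ ¬Q(b,b))) ∨ (∀g ¬Q(g,g)) ∧ (∃e ¬Q(e,e))
All bound variables are already distinct, so no renaming is needed.
Extract every quantifier outward, since the variables are now distinct and don't occur free across branches:
  ∀h ∀b ∀f ∀g ∃e (¬J(h) ∧ ¬J(f) ∧ ¬Q(b,b) ∨ ¬Q(g,g) ∧ ¬Q(e,e))
The prefix is ∀h ∀b ∀f ∀g ∃e: 4 universal, 1 existential.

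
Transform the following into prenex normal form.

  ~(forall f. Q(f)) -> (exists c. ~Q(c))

forall f. exists c. (Q(f) | ~Q(c))

Eliminate → and ↔ using ¬ and ∨.
  ~~(forall f. Q(f)) | (exists c. ~Q(c))
Push ¬ through the quantifiers and connectives to reach negation normal form:
  (forall f. Q(f)) | (exists c. ~Q(c))
Finally move all quantifiers to the prefix:
  forall f. exists c. (Q(f) | ~Q(c))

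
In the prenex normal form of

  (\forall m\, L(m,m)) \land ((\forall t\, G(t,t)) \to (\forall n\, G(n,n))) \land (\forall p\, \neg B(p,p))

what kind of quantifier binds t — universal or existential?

First replace A → B with ¬A ∨ B.
  (\forall m\, L(m,m)) \land (\neg (\forall t\, G(t,t)) \lor (\forall n\, G(n,n))) \land (\forall p\, \neg B(p,p))
Move each ¬ inward, flipping quantifiers it crosses:
  (\forall m\, L(m,m)) \land ((\exists t\, \neg G(t,t)) \lor (\forall n\, G(n,n))) \land (\forall p\, \neg B(p,p))
All bound variables are already distinct, so no renaming is needed.
Finally move all quantifiers to the prefix:
  \forall m\, \exists t\, \forall n\, \forall p\, (L(m,m) \land (\neg G(t,t) \lor G(n,n)) \land \neg B(p,p))
The quantifier \forall t sits under an odd number of negations (counting the antecedent side of each →), so it flips to \exists t.

existential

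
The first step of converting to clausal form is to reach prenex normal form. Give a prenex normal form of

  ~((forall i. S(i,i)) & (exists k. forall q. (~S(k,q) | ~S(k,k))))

Push ¬ through the quantifiers and connectives to reach negation normal form:
  (exists i. ~S(i,i)) | (forall k. exists q. (S(k,q) & S(k,k)))
All bound variables are already distinct, so no renaming is needed.
Pull the quantifiers to the front (each side's bound variable is not free in the other side):
  exists i. forall k. exists q. (~S(i,i) | S(k,q) & S(k,k))

exists i. forall k. exists q. (~S(i,i) | S(k,q) & S(k,k))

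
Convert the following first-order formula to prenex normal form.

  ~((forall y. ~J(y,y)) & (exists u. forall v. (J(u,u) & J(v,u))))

Drive negations inward (¬∀x A ≡ ∃x ¬A, ¬∃x A ≡ ∀x ¬A, De Morgan for ∧/∨):
  (exists y. J(y,y)) | (forall u. exists v. (~J(u,u) | ~J(v,u)))
All bound variables are already distinct, so no renaming is needed.
Finally move all quantifiers to the prefix:
  exists y. forall u. exists v. (J(y,y) | ~J(u,u) | ~J(v,u))

exists y. forall u. exists v. (J(y,y) | ~J(u,u) | ~J(v,u))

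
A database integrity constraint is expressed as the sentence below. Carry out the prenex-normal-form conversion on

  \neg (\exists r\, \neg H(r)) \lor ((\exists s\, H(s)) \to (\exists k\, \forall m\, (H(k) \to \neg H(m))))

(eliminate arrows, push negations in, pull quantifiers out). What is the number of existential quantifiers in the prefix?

First replace A → B with ¬A ∨ B.
  \neg (\exists r\, \neg H(r)) \lor \neg (\exists s\, H(s)) \lor (\exists k\, \forall m\, (\neg H(k) \lor \neg H(m)))
Move each ¬ inward, flipping quantifiers it crosses:
  (\forall r\, H(r)) \lor (\forall s\, \neg H(s)) \lor (\exists k\, \forall m\, (\neg H(k) \lor \neg H(m)))
Extract every quantifier outward, since the variables are now distinct and don't occur free across branches:
  \forall r\, \forall s\, \exists k\, \forall m\, (H(r) \lor \neg H(s) \lor \neg H(k) \lor \neg H(m))
The prefix is \forall r \forall s \exists k \forall m: 3 universal, 1 existential.

1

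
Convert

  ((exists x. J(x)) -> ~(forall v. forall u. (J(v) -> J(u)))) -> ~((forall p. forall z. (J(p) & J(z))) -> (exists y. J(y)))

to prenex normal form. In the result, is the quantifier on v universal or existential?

First replace A → B with ¬A ∨ B.
  ~(~(exists x. J(x)) | ~(forall v. forall u. (~J(v) | J(u)))) | ~(~(forall p. forall z. (J(p) & J(z))) | (exists y. J(y)))
Push ¬ through the quantifiers and connectives to reach negation normal form:
  (exists x. J(x)) & (forall v. forall u. (~J(v) | J(u))) | (forall p. forall z. (J(p) & J(z))) & (forall y. ~J(y))
Finally move all quantifiers to the prefix:
  exists x. forall v. forall u. forall p. forall z. forall y. (J(x) & (~J(v) | J(u)) | J(p) & J(z) & ~J(y))
The quantifier forall v sits under an even number of negations (counting the antecedent side of each →), so it remains universal.

universal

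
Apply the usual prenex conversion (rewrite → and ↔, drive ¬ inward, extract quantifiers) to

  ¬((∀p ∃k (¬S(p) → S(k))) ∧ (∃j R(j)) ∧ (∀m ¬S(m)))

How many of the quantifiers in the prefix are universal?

Rewrite implications/biconditionals: A → B as ¬A ∨ B.
  ¬((∀p ∃k (¬¬S(p) ∨ S(k))) ∧ (∃j R(j)) ∧ (∀m ¬S(m)))
Drive negations inward (¬∀x A ≡ ∃x ¬A, ¬∃x A ≡ ∀x ¬A, De Morgan for ∧/∨):
  (∃p ∀k (¬S(p) ∧ ¬S(k))) ∨ (∀j ¬R(j)) ∨ (∃m S(m))
Finally move all quantifiers to the prefix:
  ∃p ∀k ∀j ∃m (¬S(p) ∧ ¬S(k) ∨ ¬R(j) ∨ S(m))
The prefix is ∃p ∀k ∀j ∃m: 2 universal, 2 existential.

2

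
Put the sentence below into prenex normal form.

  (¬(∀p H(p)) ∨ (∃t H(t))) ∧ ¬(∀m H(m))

∃p ∃t ∃m ((¬H(p) ∨ H(t)) ∧ ¬H(m))

Drive negations inward (¬∀x A ≡ ∃x ¬A, ¬∃x A ≡ ∀x ¬A, De Morgan for ∧/∨):
  ((∃p ¬H(p)) ∨ (∃t H(t))) ∧ (∃m ¬H(m))
All bound variables are already distinct, so no renaming is needed.
Extract every quantifier outward, since the variables are now distinct and don't occur free across branches:
  ∃p ∃t ∃m ((¬H(p) ∨ H(t)) ∧ ¬H(m))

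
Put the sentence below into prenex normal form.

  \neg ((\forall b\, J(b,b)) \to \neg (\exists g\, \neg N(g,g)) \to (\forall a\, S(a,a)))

Rewrite implications/biconditionals: A → B as ¬A ∨ B.
  \neg (\neg (\forall b\, J(b,b)) \lor \neg \neg (\exists g\, \neg N(g,g)) \lor (\forall a\, S(a,a)))
Drive negations inward (¬∀x A ≡ ∃x ¬A, ¬∃x A ≡ ∀x ¬A, De Morgan for ∧/∨):
  (\forall b\, J(b,b)) \land (\forall g\, N(g,g)) \land (\exists a\, \neg S(a,a))
Pull the quantifiers to the front (each side's bound variable is not free in the other side):
  \forall b\, \forall g\, \exists a\, (J(b,b) \land N(g,g) \land \neg S(a,a))

\forall b\, \forall g\, \exists a\, (J(b,b) \land N(g,g) \land \neg S(a,a))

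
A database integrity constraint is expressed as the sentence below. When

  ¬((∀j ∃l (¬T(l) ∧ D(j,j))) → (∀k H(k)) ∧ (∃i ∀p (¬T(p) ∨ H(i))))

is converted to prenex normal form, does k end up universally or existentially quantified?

Rewrite implications/biconditionals: A → B as ¬A ∨ B.
  ¬(¬(∀j ∃l (¬T(l) ∧ D(j,j))) ∨ (∀k H(k)) ∧ (∃i ∀p (¬T(p) ∨ H(i))))
Drive negations inward (¬∀x A ≡ ∃x ¬A, ¬∃x A ≡ ∀x ¬A, De Morgan for ∧/∨):
  (∀j ∃l (¬T(l) ∧ D(j,j))) ∧ ((∃k ¬H(k)) ∨ (∀i ∃p (T(p) ∧ ¬H(i))))
All bound variables are already distinct, so no renaming is needed.
Extract every quantifier outward, since the variables are now distinct and don't occur free across branches:
  ∀j ∃l ∃k ∀i ∃p (¬T(l) ∧ D(j,j) ∧ (¬H(k) ∨ T(p) ∧ ¬H(i)))
The quantifier ∀k sits under an odd number of negations (counting the antecedent side of each →), so it flips to ∃k.

existential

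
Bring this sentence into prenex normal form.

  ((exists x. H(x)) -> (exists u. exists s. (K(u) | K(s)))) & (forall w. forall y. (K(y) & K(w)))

Rewrite implications/biconditionals: A → B as ¬A ∨ B.
  (~(exists x. H(x)) | (exists u. exists s. (K(u) | K(s)))) & (forall w. forall y. (K(y) & K(w)))
Push ¬ through the quantifiers and connectives to reach negation normal form:
  ((forall x. ~H(x)) | (exists u. exists s. (K(u) | K(s)))) & (forall w. forall y. (K(y) & K(w)))
All bound variables are already distinct, so no renaming is needed.
Finally move all quantifiers to the prefix:
  forall x. exists u. exists s. forall w. forall y. ((~H(x) | K(u) | K(s)) & K(y) & K(w))

forall x. exists u. exists s. forall w. forall y. ((~H(x) | K(u) | K(s)) & K(y) & K(w))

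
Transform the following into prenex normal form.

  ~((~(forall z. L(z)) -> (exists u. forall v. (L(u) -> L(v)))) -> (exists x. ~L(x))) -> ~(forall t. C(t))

First replace A → B with ¬A ∨ B.
  ~~(~(~~(forall z. L(z)) | (exists u. forall v. (~L(u) | L(v)))) | (exists x. ~L(x))) | ~(forall t. C(t))
Push ¬ through the quantifiers and connectives to reach negation normal form:
  (exists z. ~L(z)) & (forall u. exists v. (L(u) & ~L(v))) | (exists x. ~L(x)) | (exists t. ~C(t))
All bound variables are already distinct, so no renaming is needed.
Pull the quantifiers to the front (each side's bound variable is not free in the other side):
  exists z. forall u. exists v. exists x. exists t. (~L(z) & L(u) & ~L(v) | ~L(x) | ~C(t))

exists z. forall u. exists v. exists x. exists t. (~L(z) & L(u) & ~L(v) | ~L(x) | ~C(t))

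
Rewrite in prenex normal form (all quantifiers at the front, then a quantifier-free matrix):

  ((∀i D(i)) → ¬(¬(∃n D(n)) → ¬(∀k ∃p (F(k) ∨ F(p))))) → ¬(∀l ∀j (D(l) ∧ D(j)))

Rewrite implications/biconditionals: A → B as ¬A ∨ B.
  ¬(¬(∀i D(i)) ∨ ¬(¬¬(∃n D(n)) ∨ ¬(∀k ∃p (F(k) ∨ F(p))))) ∨ ¬(∀l ∀j (D(l) ∧ D(j)))
Push ¬ through the quantifiers and connectives to reach negation normal form:
  (∀i D(i)) ∧ ((∃n D(n)) ∨ (∃k ∀p (¬F(k) ∧ ¬F(p)))) ∨ (∃l ∃j (¬D(l) ∨ ¬D(j)))
Finally move all quantifiers to the prefix:
  ∀i ∃n ∃k ∀p ∃l ∃j (D(i) ∧ (D(n) ∨ ¬F(k) ∧ ¬F(p)) ∨ ¬D(l) ∨ ¬D(j))

∀i ∃n ∃k ∀p ∃l ∃j (D(i) ∧ (D(n) ∨ ¬F(k) ∧ ¬F(p)) ∨ ¬D(l) ∨ ¬D(j))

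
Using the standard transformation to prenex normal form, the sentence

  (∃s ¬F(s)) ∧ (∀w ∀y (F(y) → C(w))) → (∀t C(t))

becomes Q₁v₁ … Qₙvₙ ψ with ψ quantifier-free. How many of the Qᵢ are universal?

2

Rewrite implications/biconditionals: A → B as ¬A ∨ B.
  ¬((∃s ¬F(s)) ∧ (∀w ∀y (¬F(y) ∨ C(w)))) ∨ (∀t C(t))
Drive negations inward (¬∀x A ≡ ∃x ¬A, ¬∃x A ≡ ∀x ¬A, De Morgan for ∧/∨):
  (∀s F(s)) ∨ (∃w ∃y (F(y) ∧ ¬C(w))) ∨ (∀t C(t))
Finally move all quantifiers to the prefix:
  ∀s ∃w ∃y ∀t (F(s) ∨ F(y) ∧ ¬C(w) ∨ C(t))
The prefix is ∀s ∃w ∃y ∀t: 2 universal, 2 existential.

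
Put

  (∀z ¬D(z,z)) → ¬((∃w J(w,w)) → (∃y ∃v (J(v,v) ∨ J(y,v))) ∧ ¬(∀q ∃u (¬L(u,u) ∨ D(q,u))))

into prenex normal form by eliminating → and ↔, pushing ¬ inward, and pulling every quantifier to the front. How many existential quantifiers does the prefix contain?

Eliminate → and ↔ using ¬ and ∨.
  ¬(∀z ¬D(z,z)) ∨ ¬(¬(∃w J(w,w)) ∨ (∃y ∃v (J(v,v) ∨ J(y,v))) ∧ ¬(∀q ∃u (¬L(u,u) ∨ D(q,u))))
Drive negations inward (¬∀x A ≡ ∃x ¬A, ¬∃x A ≡ ∀x ¬A, De Morgan for ∧/∨):
  (∃z D(z,z)) ∨ (∃w J(w,w)) ∧ ((∀y ∀v (¬J(v,v) ∧ ¬J(y,v))) ∨ (∀q ∃u (¬L(u,u) ∨ D(q,u))))
All bound variables are already distinct, so no renaming is needed.
Finally move all quantifiers to the prefix:
  ∃z ∃w ∀y ∀v ∀q ∃u (D(z,z) ∨ J(w,w) ∧ (¬J(v,v) ∧ ¬J(y,v) ∨ ¬L(u,u) ∨ D(q,u)))
The prefix is ∃z ∃w ∀y ∀v ∀q ∃u: 3 universal, 3 existential.

3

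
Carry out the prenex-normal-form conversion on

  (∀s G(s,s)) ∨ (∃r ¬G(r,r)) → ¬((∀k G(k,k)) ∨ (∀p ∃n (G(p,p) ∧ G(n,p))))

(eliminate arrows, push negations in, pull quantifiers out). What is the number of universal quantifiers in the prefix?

2

First replace A → B with ¬A ∨ B.
  ¬((∀s G(s,s)) ∨ (∃r ¬G(r,r))) ∨ ¬((∀k G(k,k)) ∨ (∀p ∃n (G(p,p) ∧ G(n,p))))
Move each ¬ inward, flipping quantifiers it crosses:
  (∃s ¬G(s,s)) ∧ (∀r G(r,r)) ∨ (∃k ¬G(k,k)) ∧ (∃p ∀n (¬G(p,p) ∨ ¬G(n,p)))
All bound variables are already distinct, so no renaming is needed.
Extract every quantifier outward, since the variables are now distinct and don't occur free across branches:
  ∃s ∀r ∃k ∃p ∀n (¬G(s,s) ∧ G(r,r) ∨ ¬G(k,k) ∧ (¬G(p,p) ∨ ¬G(n,p)))
The prefix is ∃s ∀r ∃k ∃p ∀n: 2 universal, 3 existential.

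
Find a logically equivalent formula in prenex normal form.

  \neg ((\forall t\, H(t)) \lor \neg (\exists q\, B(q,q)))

\exists t\, \exists q\, (\neg H(t) \land B(q,q))

Drive negations inward (¬∀x A ≡ ∃x ¬A, ¬∃x A ≡ ∀x ¬A, De Morgan for ∧/∨):
  (\exists t\, \neg H(t)) \land (\exists q\, B(q,q))
All bound variables are already distinct, so no renaming is needed.
Extract every quantifier outward, since the variables are now distinct and don't occur free across branches:
  \exists t\, \exists q\, (\neg H(t) \land B(q,q))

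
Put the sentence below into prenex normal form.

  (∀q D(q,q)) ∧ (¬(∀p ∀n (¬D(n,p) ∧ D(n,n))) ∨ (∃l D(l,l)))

Move each ¬ inward, flipping quantifiers it crosses:
  (∀q D(q,q)) ∧ ((∃p ∃n (D(n,p) ∨ ¬D(n,n))) ∨ (∃l D(l,l)))
Finally move all quantifiers to the prefix:
  ∀q ∃p ∃n ∃l (D(q,q) ∧ (D(n,p) ∨ ¬D(n,n) ∨ D(l,l)))

∀q ∃p ∃n ∃l (D(q,q) ∧ (D(n,p) ∨ ¬D(n,n) ∨ D(l,l)))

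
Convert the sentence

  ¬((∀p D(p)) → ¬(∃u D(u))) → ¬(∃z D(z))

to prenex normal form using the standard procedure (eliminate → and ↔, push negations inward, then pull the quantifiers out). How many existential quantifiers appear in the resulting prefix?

1

Eliminate → and ↔ using ¬ and ∨.
  ¬¬(¬(∀p D(p)) ∨ ¬(∃u D(u))) ∨ ¬(∃z D(z))
Drive negations inward (¬∀x A ≡ ∃x ¬A, ¬∃x A ≡ ∀x ¬A, De Morgan for ∧/∨):
  (∃p ¬D(p)) ∨ (∀u ¬D(u)) ∨ (∀z ¬D(z))
Finally move all quantifiers to the prefix:
  ∃p ∀u ∀z (¬D(p) ∨ ¬D(u) ∨ ¬D(z))
The prefix is ∃p ∀u ∀z: 2 universal, 1 existential.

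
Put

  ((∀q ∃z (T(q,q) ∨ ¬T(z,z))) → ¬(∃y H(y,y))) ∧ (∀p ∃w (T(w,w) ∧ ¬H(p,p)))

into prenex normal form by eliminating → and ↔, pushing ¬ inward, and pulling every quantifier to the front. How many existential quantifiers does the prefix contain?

2

Rewrite implications/biconditionals: A → B as ¬A ∨ B.
  (¬(∀q ∃z (T(q,q) ∨ ¬T(z,z))) ∨ ¬(∃y H(y,y))) ∧ (∀p ∃w (T(w,w) ∧ ¬H(p,p)))
Drive negations inward (¬∀x A ≡ ∃x ¬A, ¬∃x A ≡ ∀x ¬A, De Morgan for ∧/∨):
  ((∃q ∀z (¬T(q,q) ∧ T(z,z))) ∨ (∀y ¬H(y,y))) ∧ (∀p ∃w (T(w,w) ∧ ¬H(p,p)))
All bound variables are already distinct, so no renaming is needed.
Extract every quantifier outward, since the variables are now distinct and don't occur free across branches:
  ∃q ∀z ∀y ∀p ∃w ((¬T(q,q) ∧ T(z,z) ∨ ¬H(y,y)) ∧ T(w,w) ∧ ¬H(p,p))
The prefix is ∃q ∀z ∀y ∀p ∃w: 3 universal, 2 existential.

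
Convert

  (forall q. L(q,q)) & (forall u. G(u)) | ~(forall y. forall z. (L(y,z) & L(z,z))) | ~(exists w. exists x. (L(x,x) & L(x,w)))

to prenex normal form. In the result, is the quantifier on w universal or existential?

universal

Push ¬ through the quantifiers and connectives to reach negation normal form:
  (forall q. L(q,q)) & (forall u. G(u)) | (exists y. exists z. (~L(y,z) | ~L(z,z))) | (forall w. forall x. (~L(x,x) | ~L(x,w)))
Finally move all quantifiers to the prefix:
  forall q. forall u. exists y. exists z. forall w. forall x. (L(q,q) & G(u) | ~L(y,z) | ~L(z,z) | ~L(x,x) | ~L(x,w))
The quantifier exists w sits under an odd number of negations, so it flips to forall w.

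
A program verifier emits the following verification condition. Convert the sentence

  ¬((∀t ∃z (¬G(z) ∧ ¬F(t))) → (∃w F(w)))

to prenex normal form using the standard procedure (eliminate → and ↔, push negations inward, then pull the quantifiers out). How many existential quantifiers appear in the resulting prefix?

First replace A → B with ¬A ∨ B.
  ¬(¬(∀t ∃z (¬G(z) ∧ ¬F(t))) ∨ (∃w F(w)))
Move each ¬ inward, flipping quantifiers it crosses:
  (∀t ∃z (¬G(z) ∧ ¬F(t))) ∧ (∀w ¬F(w))
Pull the quantifiers to the front (each side's bound variable is not free in the other side):
  ∀t ∃z ∀w (¬G(z) ∧ ¬F(t) ∧ ¬F(w))
The prefix is ∀t ∃z ∀w: 2 universal, 1 existential.

1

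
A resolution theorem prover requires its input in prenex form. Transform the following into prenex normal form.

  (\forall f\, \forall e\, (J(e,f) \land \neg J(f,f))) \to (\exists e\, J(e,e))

Eliminate → and ↔ using ¬ and ∨.
  \neg (\forall f\, \forall e\, (J(e,f) \land \neg J(f,f))) \lor (\exists e\, J(e,e))
Drive negations inward (¬∀x A ≡ ∃x ¬A, ¬∃x A ≡ ∀x ¬A, De Morgan for ∧/∨):
  (\exists f\, \exists e\, (\neg J(e,f) \lor J(f,f))) \lor (\exists e\, J(e,e))
Standardize variables apart so no two quantifiers bind the same name: e↦t.
  (\exists f\, \exists e\, (\neg J(e,f) \lor J(f,f))) \lor (\exists t\, J(t,t))
Finally move all quantifiers to the prefix:
  \exists f\, \exists e\, \exists t\, (\neg J(e,f) \lor J(f,f) \lor J(t,t))

\exists f\, \exists e\, \exists t\, (\neg J(e,f) \lor J(f,f) \lor J(t,t))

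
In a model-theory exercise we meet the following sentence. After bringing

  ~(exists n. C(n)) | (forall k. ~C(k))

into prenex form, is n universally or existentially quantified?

universal

Drive negations inward (¬∀x A ≡ ∃x ¬A, ¬∃x A ≡ ∀x ¬A, De Morgan for ∧/∨):
  (forall n. ~C(n)) | (forall k. ~C(k))
Finally move all quantifiers to the prefix:
  forall n. forall k. (~C(n) | ~C(k))
The quantifier exists n sits under an odd number of negations, so it flips to forall n.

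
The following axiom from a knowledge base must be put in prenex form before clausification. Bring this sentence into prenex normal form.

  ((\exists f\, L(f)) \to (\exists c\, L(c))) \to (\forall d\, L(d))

First replace A → B with ¬A ∨ B.
  \neg (\neg (\exists f\, L(f)) \lor (\exists c\, L(c))) \lor (\forall d\, L(d))
Push ¬ through the quantifiers and connectives to reach negation normal form:
  (\exists f\, L(f)) \land (\forall c\, \neg L(c)) \lor (\forall d\, L(d))
All bound variables are already distinct, so no renaming is needed.
Pull the quantifiers to the front (each side's bound variable is not free in the other side):
  \exists f\, \forall c\, \forall d\, (L(f) \land \neg L(c) \lor L(d))

\exists f\, \forall c\, \forall d\, (L(f) \land \neg L(c) \lor L(d))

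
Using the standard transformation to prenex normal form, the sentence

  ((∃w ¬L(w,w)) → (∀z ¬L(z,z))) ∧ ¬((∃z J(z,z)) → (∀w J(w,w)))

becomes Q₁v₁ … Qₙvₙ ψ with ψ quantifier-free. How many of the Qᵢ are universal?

2

Eliminate → and ↔ using ¬ and ∨.
  (¬(∃w ¬L(w,w)) ∨ (∀z ¬L(z,z))) ∧ ¬(¬(∃z J(z,z)) ∨ (∀w J(w,w)))
Push ¬ through the quantifiers and connectives to reach negation normal form:
  ((∀w L(w,w)) ∨ (∀z ¬L(z,z))) ∧ (∃z J(z,z)) ∧ (∃w ¬J(w,w))
Standardize variables apart so no two quantifiers bind the same name: z↦x1, w↦u.
  ((∀w L(w,w)) ∨ (∀z ¬L(z,z))) ∧ (∃x1 J(x1,x1)) ∧ (∃u ¬J(u,u))
Finally move all quantifiers to the prefix:
  ∀w ∀z ∃x1 ∃u ((L(w,w) ∨ ¬L(z,z)) ∧ J(x1,x1) ∧ ¬J(u,u))
The prefix is ∀w ∀z ∃x1 ∃u: 2 universal, 2 existential.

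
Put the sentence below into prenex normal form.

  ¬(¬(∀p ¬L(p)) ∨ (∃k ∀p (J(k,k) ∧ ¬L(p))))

∀p ∀k ∃a (¬L(p) ∧ (¬J(k,k) ∨ L(a)))

Drive negations inward (¬∀x A ≡ ∃x ¬A, ¬∃x A ≡ ∀x ¬A, De Morgan for ∧/∨):
  (∀p ¬L(p)) ∧ (∀k ∃p (¬J(k,k) ∨ L(p)))
Standardize variables apart so no two quantifiers bind the same name: p↦a.
  (∀p ¬L(p)) ∧ (∀k ∃a (¬J(k,k) ∨ L(a)))
Pull the quantifiers to the front (each side's bound variable is not free in the other side):
  ∀p ∀k ∃a (¬L(p) ∧ (¬J(k,k) ∨ L(a)))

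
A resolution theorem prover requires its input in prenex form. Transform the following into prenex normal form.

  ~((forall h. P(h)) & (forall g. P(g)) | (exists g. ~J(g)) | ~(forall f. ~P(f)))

Drive negations inward (¬∀x A ≡ ∃x ¬A, ¬∃x A ≡ ∀x ¬A, De Morgan for ∧/∨):
  ((exists h. ~P(h)) | (exists g. ~P(g))) & (forall g. J(g)) & (forall f. ~P(f))
Standardize variables apart so no two quantifiers bind the same name: g↦u1.
  ((exists h. ~P(h)) | (exists g. ~P(g))) & (forall u1. J(u1)) & (forall f. ~P(f))
Pull the quantifiers to the front (each side's bound variable is not free in the other side):
  exists h. exists g. forall u1. forall f. ((~P(h) | ~P(g)) & J(u1) & ~P(f))

exists h. exists g. forall u1. forall f. ((~P(h) | ~P(g)) & J(u1) & ~P(f))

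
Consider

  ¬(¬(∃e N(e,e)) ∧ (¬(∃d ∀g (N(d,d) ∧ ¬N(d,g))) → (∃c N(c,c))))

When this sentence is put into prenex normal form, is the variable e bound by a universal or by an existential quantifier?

existential

Rewrite implications/biconditionals: A → B as ¬A ∨ B.
  ¬(¬(∃e N(e,e)) ∧ (¬¬(∃d ∀g (N(d,d) ∧ ¬N(d,g))) ∨ (∃c N(c,c))))
Push ¬ through the quantifiers and connectives to reach negation normal form:
  (∃e N(e,e)) ∨ (∀d ∃g (¬N(d,d) ∨ N(d,g))) ∧ (∀c ¬N(c,c))
Finally move all quantifiers to the prefix:
  ∃e ∀d ∃g ∀c (N(e,e) ∨ (¬N(d,d) ∨ N(d,g)) ∧ ¬N(c,c))
The quantifier ∃e sits under an even number of negations (counting the antecedent side of each →), so it remains existential.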